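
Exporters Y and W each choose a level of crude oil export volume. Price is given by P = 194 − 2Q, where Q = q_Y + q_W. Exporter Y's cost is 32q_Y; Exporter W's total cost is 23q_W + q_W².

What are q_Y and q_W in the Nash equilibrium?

31.5, 18

Exporter Y's profit: π = q_Y(194 − 2(q_Y + q_W)) − 32q_Y.
∂π/∂q_Y = 162 − 4q_Y − 2q_W = 0, so q_Y = 40.5 − 0.5q_W.
For W: ∂π/∂q_W = 171 − 6q_W − 2q_Y = 0 ⇒ q_W = 28.5 − (1/3)q_Y.
Substituting the second reaction function into the first: q_Y = 40.5 − 0.5(28.5 − (1/3)q_Y), which gives (5/6)q_Y = 26.25 ⇒ q_Y = 31.5.
Then q_W = 28.5 − (1/3)·31.5 = 18.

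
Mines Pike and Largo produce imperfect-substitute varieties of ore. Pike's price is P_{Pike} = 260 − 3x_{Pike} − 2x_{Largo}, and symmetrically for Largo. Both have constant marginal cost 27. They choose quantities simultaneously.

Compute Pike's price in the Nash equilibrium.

Mine Pike's profit: π = x_{Pike}(260 − 3x_{Pike} − 2x_{Largo}) − 27x_{Pike}.
∂π/∂x_{Pike} = 233 − 6x_{Pike} − 2x_{Largo} = 0 ⇒ x_{Pike} = 233/6 − (1/3)x_{Largo}.
By symmetry x_{Largo} = x_{Pike}; substituting into the reaction function, (4/3)x_{Pike} = 233/6 and x_{Pike} = 29.125.
P_{Pike} = 260 − 3·29.125 − 2·29.125 = 114.375.

114.375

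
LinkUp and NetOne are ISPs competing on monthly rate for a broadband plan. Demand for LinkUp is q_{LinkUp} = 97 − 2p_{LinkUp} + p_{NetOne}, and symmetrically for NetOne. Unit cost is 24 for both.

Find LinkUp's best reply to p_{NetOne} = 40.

LinkUp's profit: π = (p_{LinkUp} − 24)(97 − 2p_{LinkUp} + p_{NetOne}).
∂π/∂p_{LinkUp} = 145 − 4p_{LinkUp} + p_{NetOne} = 0 ⇒ p_{LinkUp} = 36.25 + 0.25p_{NetOne}.
At p_{NetOne} = 40: p_{LinkUp} = 36.25 + 0.25·40 = 46.25.

46.25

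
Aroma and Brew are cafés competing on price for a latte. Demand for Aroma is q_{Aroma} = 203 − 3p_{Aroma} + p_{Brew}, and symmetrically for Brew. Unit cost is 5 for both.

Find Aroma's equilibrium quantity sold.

Aroma's profit: π = (p_{Aroma} − 5)(203 − 3p_{Aroma} + p_{Brew}).
∂π/∂p_{Aroma} = 218 − 6p_{Aroma} + p_{Brew} = 0 ⇒ p_{Aroma} = 109/3 + (1/6)p_{Brew}.
Setting p_{Aroma} = p_{Brew} in the reaction function: p_{Aroma} = 109/3 + (1/6)p_{Aroma}, so p_{Aroma} = (109/3) / (5/6) = 43.6.
q_{Aroma} = 203 − 3·43.6 + 43.6 = 115.8.

115.8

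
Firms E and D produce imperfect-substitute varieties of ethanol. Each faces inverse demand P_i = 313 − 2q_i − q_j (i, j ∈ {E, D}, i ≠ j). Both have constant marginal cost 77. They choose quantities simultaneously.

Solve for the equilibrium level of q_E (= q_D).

Firm E's profit: π = q_E(313 − 2q_E − q_D) − 77q_E.
∂π/∂q_E = 236 − 4q_E − q_D = 0 ⇒ q_E = 59 − 0.25q_D.
Setting q_E = q_D in the reaction function: q_E = 59 − 0.25q_E, so q_E = 59 / 1.25 = 47.2.

47.2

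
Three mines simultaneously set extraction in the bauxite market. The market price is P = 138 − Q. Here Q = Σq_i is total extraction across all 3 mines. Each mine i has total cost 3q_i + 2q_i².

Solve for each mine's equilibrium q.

A representative mine's profit is π_i = q_i(138 − Q) − 3q_i − 2q_i², with Q = q_i + Σ_{j≠i} q_j.
First-order condition: 135 − 6q_i − Σ_{j≠i} q_j = 0.
In a symmetric equilibrium every mine chooses the same q, so Σ_{j≠i} q_j = 2q. The condition becomes 135 − 8q = 0, giving q = 135/8 = 16.875.

16.875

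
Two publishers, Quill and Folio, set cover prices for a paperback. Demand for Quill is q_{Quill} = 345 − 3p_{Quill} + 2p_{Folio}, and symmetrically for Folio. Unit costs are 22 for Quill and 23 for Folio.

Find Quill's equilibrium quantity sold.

Quill's profit: π = (p_{Quill} − 22)(345 − 3p_{Quill} + 2p_{Folio}).
∂π/∂p_{Quill} = 411 − 6p_{Quill} + 2p_{Folio} = 0 ⇒ p_{Quill} = 68.5 + (1/3)p_{Folio}.
Similarly p_{Folio} = 69 + (1/3)p_{Quill}.
Substituting the second reaction function into the first: p_{Quill} = 68.5 + (1/3)(69 + (1/3)p_{Quill}), which gives (8/9)p_{Quill} = 91.5 ⇒ p_{Quill} = 102.9375.
Then p_{Folio} = 69 + (1/3)·102.9375 = 103.3125.
q_{Quill} = 345 − 3·102.9375 + 2·103.3125 = 242.8125.

242.8125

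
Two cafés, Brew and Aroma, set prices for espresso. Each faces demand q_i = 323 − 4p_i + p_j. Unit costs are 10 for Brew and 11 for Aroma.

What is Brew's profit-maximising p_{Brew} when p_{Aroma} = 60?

Brew's profit: π = (p_{Brew} − 10)(323 − 4p_{Brew} + p_{Aroma}).
∂π/∂p_{Brew} = 363 − 8p_{Brew} + p_{Aroma} = 0 ⇒ p_{Brew} = 45.375 + 0.125p_{Aroma}.
At p_{Aroma} = 60: p_{Brew} = 45.375 + 0.125·60 = 52.875.

52.875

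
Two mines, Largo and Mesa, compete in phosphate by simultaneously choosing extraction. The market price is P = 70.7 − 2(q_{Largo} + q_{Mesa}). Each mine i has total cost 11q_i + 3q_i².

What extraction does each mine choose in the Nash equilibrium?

Mine Largo's profit: π = q_{Largo}(70.7 − 2(q_{Largo} + q_{Mesa})) − 11q_{Largo} − 3q_{Largo}².
∂π/∂q_{Largo} = 59.7 − 10q_{Largo} − 2q_{Mesa} = 0, so q_{Largo} = 5.97 − 0.2q_{Mesa}.
Setting q_{Largo} = q_{Mesa} in the reaction function: q_{Largo} = 5.97 − 0.2q_{Largo}, so q_{Largo} = 5.97 / 1.2 = 4.975.

4.975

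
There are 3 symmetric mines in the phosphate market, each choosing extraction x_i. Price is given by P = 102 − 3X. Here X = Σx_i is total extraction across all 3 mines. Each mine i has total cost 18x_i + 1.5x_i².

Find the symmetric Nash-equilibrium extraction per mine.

5.6

A representative mine's profit is π_i = x_i(102 − 3X) − 18x_i − 1.5x_i², with X = x_i + Σ_{j≠i} x_j.
First-order condition: 84 − 9x_i − 3Σ_{j≠i} x_j = 0.
In a symmetric equilibrium every mine chooses the same x, so Σ_{j≠i} x_j = 2x. The condition becomes 84 − 15x = 0, giving x = 84/15 = 5.6.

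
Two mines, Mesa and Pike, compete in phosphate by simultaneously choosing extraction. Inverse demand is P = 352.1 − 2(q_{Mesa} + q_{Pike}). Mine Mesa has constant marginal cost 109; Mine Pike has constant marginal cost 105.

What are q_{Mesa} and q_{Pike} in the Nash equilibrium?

Mine Mesa's profit: π = q_{Mesa}(352.1 − 2(q_{Mesa} + q_{Pike})) − 109q_{Mesa}.
∂π/∂q_{Mesa} = 243.1 − 4q_{Mesa} − 2q_{Pike} = 0, so q_{Mesa} = 60.775 − 0.5q_{Pike}.
By the same steps for Pike: q_{Pike} = 61.775 − 0.5q_{Mesa}.
Plugging q_{Pike} into Mesa's best response: q_{Mesa} = 60.775 − 0.5(61.775 − 0.5q_{Mesa}) ⇒ 0.75q_{Mesa} = 29.8875, so q_{Mesa} = 39.85.
Then q_{Pike} = 61.775 − 0.5·39.85 = 41.85.

39.85, 41.85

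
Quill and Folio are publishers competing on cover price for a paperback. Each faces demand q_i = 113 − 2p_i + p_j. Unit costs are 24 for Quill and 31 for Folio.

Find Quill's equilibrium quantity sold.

Quill's profit: π = (p_{Quill} − 24)(113 − 2p_{Quill} + p_{Folio}).
∂π/∂p_{Quill} = 161 − 4p_{Quill} + p_{Folio} = 0 ⇒ p_{Quill} = 40.25 + 0.25p_{Folio}.
Similarly p_{Folio} = 43.75 + 0.25p_{Quill}.
Plugging p_{Folio} into Quill's best response: p_{Quill} = 40.25 + 0.25(43.75 + 0.25p_{Quill}) ⇒ 0.9375p_{Quill} = 51.1875, so p_{Quill} = 54.6.
Then p_{Folio} = 43.75 + 0.25·54.6 = 57.4.
q_{Quill} = 113 − 2·54.6 + 57.4 = 61.2.

61.2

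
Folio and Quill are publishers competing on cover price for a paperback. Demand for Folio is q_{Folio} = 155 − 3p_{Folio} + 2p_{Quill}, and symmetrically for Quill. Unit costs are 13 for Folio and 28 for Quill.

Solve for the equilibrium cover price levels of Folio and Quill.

51.3125, 56.9375

Folio's profit: π = (p_{Folio} − 13)(155 − 3p_{Folio} + 2p_{Quill}).
∂π/∂p_{Folio} = 194 − 6p_{Folio} + 2p_{Quill} = 0 ⇒ p_{Folio} = 97/3 + (1/3)p_{Quill}.
Similarly p_{Quill} = 239/6 + (1/3)p_{Folio}.
Plugging p_{Quill} into Folio's best response: p_{Folio} = 97/3 + (1/3)(239/6 + (1/3)p_{Folio}) ⇒ (8/9)p_{Folio} = 821/18, so p_{Folio} = 51.3125.
Then p_{Quill} = 239/6 + (1/3)·51.3125 = 56.9375.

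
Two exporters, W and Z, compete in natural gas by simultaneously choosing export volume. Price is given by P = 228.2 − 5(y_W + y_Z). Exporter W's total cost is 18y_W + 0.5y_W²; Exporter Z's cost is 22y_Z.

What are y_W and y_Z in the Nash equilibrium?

Exporter W's profit: π = y_W(228.2 − 5(y_W + y_Z)) − 18y_W − 0.5y_W².
∂π/∂y_W = 210.2 − 11y_W − 5y_Z = 0, so y_W = 1051/55 − (5/11)y_Z.
For Z: ∂π/∂y_Z = 206.2 − 10y_Z − 5y_W = 0 ⇒ y_Z = 20.62 − 0.5y_W.
Solving the two reaction functions simultaneously: (1 − (−5/11)(−0.5))y_W = 1051/55 − (5/11)·20.62, so (17/22)y_W = 1071/110 and y_W = 12.6.
Then y_Z = 20.62 − 0.5·12.6 = 14.32.

12.6, 14.32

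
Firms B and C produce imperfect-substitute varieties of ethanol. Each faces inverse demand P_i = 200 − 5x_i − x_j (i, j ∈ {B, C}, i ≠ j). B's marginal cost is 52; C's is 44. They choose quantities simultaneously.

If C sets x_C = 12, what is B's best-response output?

Firm B's profit: π = x_B(200 − 5x_B − x_C) − 52x_B.
∂π/∂x_B = 148 − 10x_B − x_C = 0 ⇒ x_B = 14.8 − 0.1x_C.
At x_C = 12: x_B = 14.8 − 0.1·12 = 13.6.

13.6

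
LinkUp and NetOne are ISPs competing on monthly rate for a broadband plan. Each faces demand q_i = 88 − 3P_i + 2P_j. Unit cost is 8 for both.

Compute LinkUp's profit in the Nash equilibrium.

LinkUp's profit: π = (P_{LinkUp} − 8)(88 − 3P_{LinkUp} + 2P_{NetOne}).
∂π/∂P_{LinkUp} = 112 − 6P_{LinkUp} + 2P_{NetOne} = 0 ⇒ P_{LinkUp} = 56/3 + (1/3)P_{NetOne}.
The game is symmetric, so in equilibrium P_{NetOne} = P_{LinkUp}: the reaction function gives (2/3)P_{LinkUp} = 56/3, hence P_{LinkUp} = 28.
q_{LinkUp} = 88 − 3·28 + 2·28 = 60.
Profit = (28 − 8)·60 = 1200.

1200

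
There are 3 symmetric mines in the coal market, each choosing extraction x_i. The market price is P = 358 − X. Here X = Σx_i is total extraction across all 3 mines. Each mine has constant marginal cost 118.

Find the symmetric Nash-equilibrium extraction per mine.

A representative mine's profit is π_i = x_i(358 − X) − 118x_i, with X = x_i + Σ_{j≠i} x_j.
First-order condition: 240 − 2x_i − Σ_{j≠i} x_j = 0.
Imposing symmetry (x_j = x for all j) turns Σ_{j≠i} x_j into 2x, so 240 = 4x and x = 60.

60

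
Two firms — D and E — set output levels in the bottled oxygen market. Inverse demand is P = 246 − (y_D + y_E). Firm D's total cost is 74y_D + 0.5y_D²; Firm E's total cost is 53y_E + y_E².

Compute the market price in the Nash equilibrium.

Firm D's profit: π = y_D(246 − (y_D + y_E)) − 74y_D − 0.5y_D².
∂π/∂y_D = 172 − 3y_D − y_E = 0, so y_D = 172/3 − (1/3)y_E.
For E: ∂π/∂y_E = 193 − 4y_E − y_D = 0 ⇒ y_E = 48.25 − 0.25y_D.
Solving the two reaction functions simultaneously: (1 − (−1/3)(−0.25))y_D = 172/3 − (1/3)·48.25, so (11/12)y_D = 41.25 and y_D = 45.
Then y_E = 48.25 − 0.25·45 = 37.
Equilibrium price: P = 246 − 82 = 164.

164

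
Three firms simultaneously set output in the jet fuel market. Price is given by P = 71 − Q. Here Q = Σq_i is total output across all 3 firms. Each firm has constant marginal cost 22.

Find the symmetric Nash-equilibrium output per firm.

A representative firm's profit is π_i = q_i(71 − Q) − 22q_i, with Q = q_i + Σ_{j≠i} q_j.
First-order condition: 49 − 2q_i − Σ_{j≠i} q_j = 0.
Imposing symmetry (q_j = q for all j) turns Σ_{j≠i} q_j into 2q, so 49 = 4q and q = 12.25.

12.25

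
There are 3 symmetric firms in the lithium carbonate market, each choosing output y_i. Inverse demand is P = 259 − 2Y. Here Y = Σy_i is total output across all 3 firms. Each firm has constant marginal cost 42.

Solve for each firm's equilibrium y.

27.125

A representative firm's profit is π_i = y_i(259 − 2Y) − 42y_i, with Y = y_i + Σ_{j≠i} y_j.
First-order condition: 217 − 4y_i − 2Σ_{j≠i} y_j = 0.
With identical firms, set every y_j = y: then 217 − 4y − 4y = 0, i.e. y = 217/8 = 27.125.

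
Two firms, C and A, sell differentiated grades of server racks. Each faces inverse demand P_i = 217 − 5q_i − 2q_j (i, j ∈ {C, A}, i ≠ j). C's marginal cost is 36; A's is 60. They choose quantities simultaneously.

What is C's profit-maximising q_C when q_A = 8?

16.5

Firm C's profit: π = q_C(217 − 5q_C − 2q_A) − 36q_C.
∂π/∂q_C = 181 − 10q_C − 2q_A = 0 ⇒ q_C = 18.1 − 0.2q_A.
At q_A = 8: q_C = 18.1 − 0.2·8 = 16.5.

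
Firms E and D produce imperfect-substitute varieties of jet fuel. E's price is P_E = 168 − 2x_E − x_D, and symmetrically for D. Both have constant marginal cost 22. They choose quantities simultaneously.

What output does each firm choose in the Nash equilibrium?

Firm E's profit: π = x_E(168 − 2x_E − x_D) − 22x_E.
∂π/∂x_E = 146 − 4x_E − x_D = 0 ⇒ x_E = 36.5 − 0.25x_D.
By symmetry x_D = x_E; substituting into the reaction function, 1.25x_E = 36.5 and x_E = 29.2.

29.2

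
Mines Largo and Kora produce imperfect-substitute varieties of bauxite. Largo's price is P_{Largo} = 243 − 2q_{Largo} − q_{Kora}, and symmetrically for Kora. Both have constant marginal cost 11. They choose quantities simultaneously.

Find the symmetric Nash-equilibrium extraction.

Mine Largo's profit: π = q_{Largo}(243 − 2q_{Largo} − q_{Kora}) − 11q_{Largo}.
∂π/∂q_{Largo} = 232 − 4q_{Largo} − q_{Kora} = 0 ⇒ q_{Largo} = 58 − 0.25q_{Kora}.
The game is symmetric, so in equilibrium q_{Kora} = q_{Largo}: the reaction function gives 1.25q_{Largo} = 58, hence q_{Largo} = 46.4.

46.4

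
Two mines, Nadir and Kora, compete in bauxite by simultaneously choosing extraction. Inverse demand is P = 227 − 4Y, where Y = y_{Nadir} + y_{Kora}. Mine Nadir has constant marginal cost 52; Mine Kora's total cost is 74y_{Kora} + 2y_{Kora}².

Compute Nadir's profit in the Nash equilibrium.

Mine Nadir's profit: π = y_{Nadir}(227 − 4(y_{Nadir} + y_{Kora})) − 52y_{Nadir}.
∂π/∂y_{Nadir} = 175 − 8y_{Nadir} − 4y_{Kora} = 0, so y_{Nadir} = 21.875 − 0.5y_{Kora}.
For Kora: ∂π/∂y_{Kora} = 153 − 12y_{Kora} − 4y_{Nadir} = 0 ⇒ y_{Kora} = 12.75 − (1/3)y_{Nadir}.
Substituting the second reaction function into the first: y_{Nadir} = 21.875 − 0.5(12.75 − (1/3)y_{Nadir}), which gives (5/6)y_{Nadir} = 15.5 ⇒ y_{Nadir} = 18.6.
Then y_{Kora} = 12.75 − (1/3)·18.6 = 6.55.
Price P = 227 − 4·25.15 = 126.4.
Nadir's profit: (126.4 − 52)·18.6 = 1383.84.

1383.84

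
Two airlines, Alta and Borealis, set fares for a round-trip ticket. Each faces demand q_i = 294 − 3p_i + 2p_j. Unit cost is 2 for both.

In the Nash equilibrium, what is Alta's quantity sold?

Alta's profit: π = (p_{Alta} − 2)(294 − 3p_{Alta} + 2p_{Borealis}).
∂π/∂p_{Alta} = 300 − 6p_{Alta} + 2p_{Borealis} = 0 ⇒ p_{Alta} = 50 + (1/3)p_{Borealis}.
Setting p_{Alta} = p_{Borealis} in the reaction function: p_{Alta} = 50 + (1/3)p_{Alta}, so p_{Alta} = 50 / (2/3) = 75.
q_{Alta} = 294 − 3·75 + 2·75 = 219.

219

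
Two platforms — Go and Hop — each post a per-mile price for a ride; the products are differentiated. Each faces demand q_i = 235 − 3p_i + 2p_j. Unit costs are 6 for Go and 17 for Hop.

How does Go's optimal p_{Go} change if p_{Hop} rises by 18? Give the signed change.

Go's profit: π = (p_{Go} − 6)(235 − 3p_{Go} + 2p_{Hop}).
∂π/∂p_{Go} = 253 − 6p_{Go} + 2p_{Hop} = 0 ⇒ p_{Go} = 253/6 + (1/3)p_{Hop}.
The reaction-function slope is 1/3, so an 18-unit rise in p_{Hop} moves p_{Go} by 1/3 × 18 = 6. Go's best response rises — the actions are strategic complements.

6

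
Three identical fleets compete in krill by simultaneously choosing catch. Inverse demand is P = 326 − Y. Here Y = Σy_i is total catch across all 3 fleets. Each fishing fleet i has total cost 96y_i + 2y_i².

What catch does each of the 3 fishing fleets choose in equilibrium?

28.75

A representative fishing fleet's profit is π_i = y_i(326 − Y) − 96y_i − 2y_i², with Y = y_i + Σ_{j≠i} y_j.
First-order condition: 230 − 6y_i − Σ_{j≠i} y_j = 0.
Imposing symmetry (y_j = y for all j) turns Σ_{j≠i} y_j into 2y, so 230 = 8y and y = 28.75.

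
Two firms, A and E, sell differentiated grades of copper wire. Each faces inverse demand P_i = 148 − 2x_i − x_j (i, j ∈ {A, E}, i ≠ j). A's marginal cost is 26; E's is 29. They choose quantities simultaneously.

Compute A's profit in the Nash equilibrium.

1210.32

Firm A's profit: π = x_A(148 − 2x_A − x_E) − 26x_A.
∂π/∂x_A = 122 − 4x_A − x_E = 0 ⇒ x_A = 30.5 − 0.25x_E.
Similarly x_E = 29.75 − 0.25x_A.
Solving the two reaction functions simultaneously: (1 − (−0.25)(−0.25))x_A = 30.5 − 0.25·29.75, so 0.9375x_A = 23.0625 and x_A = 24.6.
Then x_E = 29.75 − 0.25·24.6 = 23.6.
P_A = 148 − 2·24.6 − 23.6 = 75.2.
Profit = (75.2 − 26)·24.6 = 1210.32.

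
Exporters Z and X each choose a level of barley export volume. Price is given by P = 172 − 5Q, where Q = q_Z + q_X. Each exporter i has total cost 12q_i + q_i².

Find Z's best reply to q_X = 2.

Exporter Z's profit: π = q_Z(172 − 5(q_Z + q_X)) − 12q_Z − q_Z².
∂π/∂q_Z = 160 − 12q_Z − 5q_X = 0, so q_Z = 40/3 − (5/12)q_X.
At q_X = 2: q_Z = 40/3 − (5/12)·2 = 12.5.

12.5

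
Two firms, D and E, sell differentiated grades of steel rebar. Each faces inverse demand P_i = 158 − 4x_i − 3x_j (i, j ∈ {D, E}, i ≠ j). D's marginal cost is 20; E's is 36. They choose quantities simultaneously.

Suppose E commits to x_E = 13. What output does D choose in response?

Firm D's profit: π = x_D(158 − 4x_D − 3x_E) − 20x_D.
∂π/∂x_D = 138 − 8x_D − 3x_E = 0 ⇒ x_D = 17.25 − 0.375x_E.
At x_E = 13: x_D = 17.25 − 0.375·13 = 12.375.

12.375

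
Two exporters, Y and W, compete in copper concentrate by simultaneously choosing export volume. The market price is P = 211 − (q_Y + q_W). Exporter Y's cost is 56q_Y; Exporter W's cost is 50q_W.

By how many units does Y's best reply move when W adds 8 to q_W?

-4

Exporter Y's profit: π = q_Y(211 − (q_Y + q_W)) − 56q_Y.
∂π/∂q_Y = 155 − 2q_Y − q_W = 0, so q_Y = 77.5 − 0.5q_W.
The reaction-function slope is −0.5, so an 8-unit rise in q_W moves q_Y by −0.5 × 8 = −4. Y's best response falls — the actions are strategic substitutes.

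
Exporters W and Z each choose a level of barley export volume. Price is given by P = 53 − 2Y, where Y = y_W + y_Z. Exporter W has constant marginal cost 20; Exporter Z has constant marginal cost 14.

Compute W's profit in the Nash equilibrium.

40.5

Exporter W's profit: π = y_W(53 − 2(y_W + y_Z)) − 20y_W.
∂π/∂y_W = 33 − 4y_W − 2y_Z = 0, so y_W = 8.25 − 0.5y_Z.
By the same steps for Z: y_Z = 9.75 − 0.5y_W.
Plugging y_Z into W's best response: y_W = 8.25 − 0.5(9.75 − 0.5y_W) ⇒ 0.75y_W = 3.375, so y_W = 4.5.
Then y_Z = 9.75 − 0.5·4.5 = 7.5.
Price P = 53 − 2·12 = 29.
W's profit: (29 − 20)·4.5 = 40.5.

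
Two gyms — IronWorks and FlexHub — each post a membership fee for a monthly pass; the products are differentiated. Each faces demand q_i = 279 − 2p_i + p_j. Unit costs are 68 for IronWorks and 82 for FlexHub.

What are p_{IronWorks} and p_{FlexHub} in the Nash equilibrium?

140.2, 145.8

IronWorks's profit: π = (p_{IronWorks} − 68)(279 − 2p_{IronWorks} + p_{FlexHub}).
∂π/∂p_{IronWorks} = 415 − 4p_{IronWorks} + p_{FlexHub} = 0 ⇒ p_{IronWorks} = 103.75 + 0.25p_{FlexHub}.
Similarly p_{FlexHub} = 110.75 + 0.25p_{IronWorks}.
Solving the two reaction functions simultaneously: (1 − (0.25)(0.25))p_{IronWorks} = 103.75 + 0.25·110.75, so 0.9375p_{IronWorks} = 131.4375 and p_{IronWorks} = 140.2.
Then p_{FlexHub} = 110.75 + 0.25·140.2 = 145.8.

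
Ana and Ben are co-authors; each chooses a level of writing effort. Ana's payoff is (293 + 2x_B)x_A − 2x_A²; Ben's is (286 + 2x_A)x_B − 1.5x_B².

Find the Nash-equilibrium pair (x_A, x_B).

181.375, 216.25

Expanding Ana's payoff: 293x_A + 2x_Bx_A − 2x_A².
∂π/∂x_A = 293 + 2x_B − 4x_A = 0, so x_A = 73.25 + 0.5x_B.
Likewise for Ben: x_B = 286/3 + (2/3)x_A.
Plugging x_B into Ana's best response: x_A = 73.25 + 0.5(286/3 + (2/3)x_A) ⇒ (2/3)x_A = 1451/12, so x_A = 181.375.
Then x_B = 286/3 + (2/3)·181.375 = 216.25.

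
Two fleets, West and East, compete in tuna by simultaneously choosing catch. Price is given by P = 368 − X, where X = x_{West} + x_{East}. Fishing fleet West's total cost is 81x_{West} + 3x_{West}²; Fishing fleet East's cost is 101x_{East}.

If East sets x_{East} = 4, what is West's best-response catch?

Fishing fleet West's profit: π = x_{West}(368 − (x_{West} + x_{East})) − 81x_{West} − 3x_{West}².
∂π/∂x_{West} = 287 − 8x_{West} − x_{East} = 0, so x_{West} = 35.875 − 0.125x_{East}.
At x_{East} = 4: x_{West} = 35.875 − 0.125·4 = 35.375.

35.375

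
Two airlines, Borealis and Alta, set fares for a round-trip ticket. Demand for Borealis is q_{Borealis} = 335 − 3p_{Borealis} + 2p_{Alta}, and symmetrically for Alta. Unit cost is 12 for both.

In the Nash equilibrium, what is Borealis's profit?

19561.6875

Borealis's profit: π = (p_{Borealis} − 12)(335 − 3p_{Borealis} + 2p_{Alta}).
∂π/∂p_{Borealis} = 371 − 6p_{Borealis} + 2p_{Alta} = 0 ⇒ p_{Borealis} = 371/6 + (1/3)p_{Alta}.
By symmetry p_{Alta} = p_{Borealis}; substituting into the reaction function, (2/3)p_{Borealis} = 371/6 and p_{Borealis} = 92.75.
q_{Borealis} = 335 − 3·92.75 + 2·92.75 = 242.25.
Profit = (92.75 − 12)·242.25 = 19561.6875.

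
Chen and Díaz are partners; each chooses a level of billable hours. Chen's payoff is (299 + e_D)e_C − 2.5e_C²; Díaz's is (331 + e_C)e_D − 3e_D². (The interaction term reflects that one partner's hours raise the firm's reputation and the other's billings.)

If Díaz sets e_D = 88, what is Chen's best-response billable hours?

77.4

Expanding Chen's payoff: 299e_C + e_De_C − 2.5e_C².
∂π/∂e_C = 299 + e_D − 5e_C = 0, so e_C = 59.8 + 0.2e_D.
At e_D = 88: e_C = 59.8 + 0.2·88 = 77.4.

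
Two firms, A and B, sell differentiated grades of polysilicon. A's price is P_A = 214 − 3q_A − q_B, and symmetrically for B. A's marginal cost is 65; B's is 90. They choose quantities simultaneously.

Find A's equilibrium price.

131

Firm A's profit: π = q_A(214 − 3q_A − q_B) − 65q_A.
∂π/∂q_A = 149 − 6q_A − q_B = 0 ⇒ q_A = 149/6 − (1/6)q_B.
Similarly q_B = 62/3 − (1/6)q_A.
Plugging q_B into A's best response: q_A = 149/6 − (1/6)(62/3 − (1/6)q_A) ⇒ (35/36)q_A = 385/18, so q_A = 22.
Then q_B = 62/3 − (1/6)·22 = 17.
P_A = 214 − 3·22 − 17 = 131.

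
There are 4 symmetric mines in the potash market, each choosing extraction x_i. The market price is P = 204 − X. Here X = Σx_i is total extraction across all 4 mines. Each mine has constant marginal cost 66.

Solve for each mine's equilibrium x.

A representative mine's profit is π_i = x_i(204 − X) − 66x_i, with X = x_i + Σ_{j≠i} x_j.
First-order condition: 138 − 2x_i − Σ_{j≠i} x_j = 0.
With identical mines, set every x_j = x: then 138 − 2x − 3x = 0, i.e. x = 138/5 = 27.6.

27.6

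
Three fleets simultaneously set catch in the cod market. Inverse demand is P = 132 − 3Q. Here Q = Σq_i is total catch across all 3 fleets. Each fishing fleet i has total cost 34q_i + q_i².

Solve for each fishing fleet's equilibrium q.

A representative fishing fleet's profit is π_i = q_i(132 − 3Q) − 34q_i − q_i², with Q = q_i + Σ_{j≠i} q_j.
First-order condition: 98 − 8q_i − 3Σ_{j≠i} q_j = 0.
With identical fishing fleets, set every q_j = q: then 98 − 8q − 6q = 0, i.e. q = 98/14 = 7.

7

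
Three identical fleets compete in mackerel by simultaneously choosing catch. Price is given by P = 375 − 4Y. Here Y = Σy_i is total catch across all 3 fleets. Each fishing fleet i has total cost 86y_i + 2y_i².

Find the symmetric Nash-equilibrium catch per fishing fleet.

A representative fishing fleet's profit is π_i = y_i(375 − 4Y) − 86y_i − 2y_i², with Y = y_i + Σ_{j≠i} y_j.
First-order condition: 289 − 12y_i − 4Σ_{j≠i} y_j = 0.
Imposing symmetry (y_j = y for all j) turns Σ_{j≠i} y_j into 2y, so 289 = 20y and y = 14.45.

14.45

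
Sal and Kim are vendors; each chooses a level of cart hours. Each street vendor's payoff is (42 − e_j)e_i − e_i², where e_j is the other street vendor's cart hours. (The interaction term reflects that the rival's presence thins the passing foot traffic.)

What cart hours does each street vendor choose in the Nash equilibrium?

14

Sal's payoff is (42 − e_K)e_S − e_S².
∂π/∂e_S = 42 − e_K − 2e_S = 0, so e_S = 21 − 0.5e_K.
Setting e_S = e_K in the reaction function: e_S = 21 − 0.5e_S, so e_S = 21 / 1.5 = 14.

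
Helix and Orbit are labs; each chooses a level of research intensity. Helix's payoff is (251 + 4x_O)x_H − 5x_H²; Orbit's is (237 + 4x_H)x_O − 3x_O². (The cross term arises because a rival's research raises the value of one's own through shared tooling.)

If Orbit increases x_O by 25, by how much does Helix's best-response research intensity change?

Expanding Helix's payoff: 251x_H + 4x_Ox_H − 5x_H².
∂π/∂x_H = 251 + 4x_O − 10x_H = 0, so x_H = 25.1 + 0.4x_O.
The reaction-function slope is 0.4, so a 25-unit rise in x_O moves x_H by 0.4 × 25 = 10. Helix's best response rises — the actions are strategic complements.

10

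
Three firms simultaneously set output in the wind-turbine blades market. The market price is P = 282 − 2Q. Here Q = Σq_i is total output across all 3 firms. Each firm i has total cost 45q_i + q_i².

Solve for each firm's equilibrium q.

A representative firm's profit is π_i = q_i(282 − 2Q) − 45q_i − q_i², with Q = q_i + Σ_{j≠i} q_j.
First-order condition: 237 − 6q_i − 2Σ_{j≠i} q_j = 0.
With identical firms, set every q_j = q: then 237 − 6q − 4q = 0, i.e. q = 237/10 = 23.7.

23.7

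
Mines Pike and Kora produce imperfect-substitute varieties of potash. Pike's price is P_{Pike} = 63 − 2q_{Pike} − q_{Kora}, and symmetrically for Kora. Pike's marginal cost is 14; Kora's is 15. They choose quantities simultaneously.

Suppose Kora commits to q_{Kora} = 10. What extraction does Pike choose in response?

Mine Pike's profit: π = q_{Pike}(63 − 2q_{Pike} − q_{Kora}) − 14q_{Pike}.
∂π/∂q_{Pike} = 49 − 4q_{Pike} − q_{Kora} = 0 ⇒ q_{Pike} = 12.25 − 0.25q_{Kora}.
At q_{Kora} = 10: q_{Pike} = 12.25 − 0.25·10 = 9.75.

9.75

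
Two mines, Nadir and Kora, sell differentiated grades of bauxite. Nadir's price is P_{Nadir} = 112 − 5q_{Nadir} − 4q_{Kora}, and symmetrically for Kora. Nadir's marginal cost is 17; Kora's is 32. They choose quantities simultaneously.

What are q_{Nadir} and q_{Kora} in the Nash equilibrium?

7.5, 5

Mine Nadir's profit: π = q_{Nadir}(112 − 5q_{Nadir} − 4q_{Kora}) − 17q_{Nadir}.
∂π/∂q_{Nadir} = 95 − 10q_{Nadir} − 4q_{Kora} = 0 ⇒ q_{Nadir} = 9.5 − 0.4q_{Kora}.
Similarly q_{Kora} = 8 − 0.4q_{Nadir}.
Plugging q_{Kora} into Nadir's best response: q_{Nadir} = 9.5 − 0.4(8 − 0.4q_{Nadir}) ⇒ 0.84q_{Nadir} = 6.3, so q_{Nadir} = 7.5.
Then q_{Kora} = 8 − 0.4·7.5 = 5.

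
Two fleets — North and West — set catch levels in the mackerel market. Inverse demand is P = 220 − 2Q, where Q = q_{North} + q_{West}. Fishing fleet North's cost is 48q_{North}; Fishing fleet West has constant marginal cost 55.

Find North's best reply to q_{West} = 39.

23.5

Fishing fleet North's profit: π = q_{North}(220 − 2(q_{North} + q_{West})) − 48q_{North}.
∂π/∂q_{North} = 172 − 4q_{North} − 2q_{West} = 0, so q_{North} = 43 − 0.5q_{West}.
At q_{West} = 39: q_{North} = 43 − 0.5·39 = 23.5.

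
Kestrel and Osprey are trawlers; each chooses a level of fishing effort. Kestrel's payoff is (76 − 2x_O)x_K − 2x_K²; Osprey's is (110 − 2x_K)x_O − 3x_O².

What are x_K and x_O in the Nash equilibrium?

Expanding Kestrel's payoff: 76x_K − 2x_Ox_K − 2x_K².
∂π/∂x_K = 76 − 2x_O − 4x_K = 0, so x_K = 19 − 0.5x_O.
Likewise for Osprey: x_O = 55/3 − (1/3)x_K.
Substituting the second reaction function into the first: x_K = 19 − 0.5(55/3 − (1/3)x_K), which gives (5/6)x_K = 59/6 ⇒ x_K = 11.8.
Then x_O = 55/3 − (1/3)·11.8 = 14.4.

11.8, 14.4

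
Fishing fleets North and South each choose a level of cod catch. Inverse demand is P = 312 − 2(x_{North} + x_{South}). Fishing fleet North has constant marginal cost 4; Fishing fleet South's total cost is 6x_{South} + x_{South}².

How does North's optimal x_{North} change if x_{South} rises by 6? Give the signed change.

Fishing fleet North's profit: π = x_{North}(312 − 2(x_{North} + x_{South})) − 4x_{North}.
∂π/∂x_{North} = 308 − 4x_{North} − 2x_{South} = 0, so x_{North} = 77 − 0.5x_{South}.
The reaction-function slope is −0.5, so a 6-unit rise in x_{South} moves x_{North} by −0.5 × 6 = −3. North's best response falls — the actions are strategic substitutes.

-3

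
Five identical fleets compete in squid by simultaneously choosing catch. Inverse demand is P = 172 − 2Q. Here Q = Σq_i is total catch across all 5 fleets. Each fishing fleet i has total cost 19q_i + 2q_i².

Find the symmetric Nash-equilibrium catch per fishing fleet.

9.5625

A representative fishing fleet's profit is π_i = q_i(172 − 2Q) − 19q_i − 2q_i², with Q = q_i + Σ_{j≠i} q_j.
First-order condition: 153 − 8q_i − 2Σ_{j≠i} q_j = 0.
Imposing symmetry (q_j = q for all j) turns Σ_{j≠i} q_j into 4q, so 153 = 16q and q = 9.5625.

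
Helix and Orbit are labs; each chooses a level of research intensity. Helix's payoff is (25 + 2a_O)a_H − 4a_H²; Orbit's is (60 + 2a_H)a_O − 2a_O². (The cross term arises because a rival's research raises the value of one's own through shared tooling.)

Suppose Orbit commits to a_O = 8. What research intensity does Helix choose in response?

5.125

Expanding Helix's payoff: 25a_H + 2a_Oa_H − 4a_H².
∂π/∂a_H = 25 + 2a_O − 8a_H = 0, so a_H = 3.125 + 0.25a_O.
At a_O = 8: a_H = 3.125 + 0.25·8 = 5.125.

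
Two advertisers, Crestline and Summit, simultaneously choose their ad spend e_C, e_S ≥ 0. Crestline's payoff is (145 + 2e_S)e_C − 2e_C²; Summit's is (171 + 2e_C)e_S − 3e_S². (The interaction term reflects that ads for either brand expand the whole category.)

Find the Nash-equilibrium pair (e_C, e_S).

Expanding Crestline's payoff: 145e_C + 2e_Se_C − 2e_C².
∂π/∂e_C = 145 + 2e_S − 4e_C = 0, so e_C = 36.25 + 0.5e_S.
Likewise for Summit: e_S = 28.5 + (1/3)e_C.
Solving the two reaction functions simultaneously: (1 − (0.5)(1/3))e_C = 36.25 + 0.5·28.5, so (5/6)e_C = 50.5 and e_C = 60.6.
Then e_S = 28.5 + (1/3)·60.6 = 48.7.

60.6, 48.7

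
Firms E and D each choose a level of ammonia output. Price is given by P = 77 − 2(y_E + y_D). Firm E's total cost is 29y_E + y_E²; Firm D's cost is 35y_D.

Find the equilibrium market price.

50.6

Firm E's profit: π = y_E(77 − 2(y_E + y_D)) − 29y_E − y_E².
∂π/∂y_E = 48 − 6y_E − 2y_D = 0, so y_E = 8 − (1/3)y_D.
For D: ∂π/∂y_D = 42 − 4y_D − 2y_E = 0 ⇒ y_D = 10.5 − 0.5y_E.
Plugging y_D into E's best response: y_E = 8 − (1/3)(10.5 − 0.5y_E) ⇒ (5/6)y_E = 4.5, so y_E = 5.4.
Then y_D = 10.5 − 0.5·5.4 = 7.8.
Equilibrium price: P = 77 − 2·13.2 = 50.6.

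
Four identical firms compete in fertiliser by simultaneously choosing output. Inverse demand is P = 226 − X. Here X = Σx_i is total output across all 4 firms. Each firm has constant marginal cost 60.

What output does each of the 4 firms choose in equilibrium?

A representative firm's profit is π_i = x_i(226 − X) − 60x_i, with X = x_i + Σ_{j≠i} x_j.
First-order condition: 166 − 2x_i − Σ_{j≠i} x_j = 0.
Imposing symmetry (x_j = x for all j) turns Σ_{j≠i} x_j into 3x, so 166 = 5x and x = 33.2.

33.2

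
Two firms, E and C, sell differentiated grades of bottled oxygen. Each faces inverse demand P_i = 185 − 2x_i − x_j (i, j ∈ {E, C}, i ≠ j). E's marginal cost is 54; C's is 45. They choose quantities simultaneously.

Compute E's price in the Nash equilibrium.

105.2

Firm E's profit: π = x_E(185 − 2x_E − x_C) − 54x_E.
∂π/∂x_E = 131 − 4x_E − x_C = 0 ⇒ x_E = 32.75 − 0.25x_C.
Similarly x_C = 35 − 0.25x_E.
Substituting the second reaction function into the first: x_E = 32.75 − 0.25(35 − 0.25x_E), which gives 0.9375x_E = 24 ⇒ x_E = 25.6.
Then x_C = 35 − 0.25·25.6 = 28.6.
P_E = 185 − 2·25.6 − 28.6 = 105.2.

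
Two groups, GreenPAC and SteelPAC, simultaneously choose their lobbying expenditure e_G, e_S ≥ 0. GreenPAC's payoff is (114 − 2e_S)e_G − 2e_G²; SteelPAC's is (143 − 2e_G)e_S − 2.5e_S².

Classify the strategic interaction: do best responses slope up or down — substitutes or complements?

strategic substitutes

Expanding GreenPAC's payoff: 114e_G − 2e_Se_G − 2e_G².
∂π/∂e_G = 114 − 2e_S − 4e_G = 0, so e_G = 28.5 − 0.5e_S.
The best-response slope de_G/de_S = −0.5 < 0: the reaction function is downward-sloping, so the choices are strategic substitutes.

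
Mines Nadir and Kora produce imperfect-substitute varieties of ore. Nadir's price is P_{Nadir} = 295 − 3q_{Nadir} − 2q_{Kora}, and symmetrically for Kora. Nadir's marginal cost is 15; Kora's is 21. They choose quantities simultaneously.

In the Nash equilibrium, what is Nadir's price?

Mine Nadir's profit: π = q_{Nadir}(295 − 3q_{Nadir} − 2q_{Kora}) − 15q_{Nadir}.
∂π/∂q_{Nadir} = 280 − 6q_{Nadir} − 2q_{Kora} = 0 ⇒ q_{Nadir} = 140/3 − (1/3)q_{Kora}.
Similarly q_{Kora} = 137/3 − (1/3)q_{Nadir}.
Substituting the second reaction function into the first: q_{Nadir} = 140/3 − (1/3)(137/3 − (1/3)q_{Nadir}), which gives (8/9)q_{Nadir} = 283/9 ⇒ q_{Nadir} = 35.375.
Then q_{Kora} = 137/3 − (1/3)·35.375 = 33.875.
P_{Nadir} = 295 − 3·35.375 − 2·33.875 = 121.125.

121.125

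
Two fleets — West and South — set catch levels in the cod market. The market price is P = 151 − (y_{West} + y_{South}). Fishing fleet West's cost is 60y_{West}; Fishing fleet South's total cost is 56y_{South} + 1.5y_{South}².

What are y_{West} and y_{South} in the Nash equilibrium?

Fishing fleet West's profit: π = y_{West}(151 − (y_{West} + y_{South})) − 60y_{West}.
∂π/∂y_{West} = 91 − 2y_{West} − y_{South} = 0, so y_{West} = 45.5 − 0.5y_{South}.
For South: ∂π/∂y_{South} = 95 − 5y_{South} − y_{West} = 0 ⇒ y_{South} = 19 − 0.2y_{West}.
Substituting the second reaction function into the first: y_{West} = 45.5 − 0.5(19 − 0.2y_{West}), which gives 0.9y_{West} = 36 ⇒ y_{West} = 40.
Then y_{South} = 19 − 0.2·40 = 11.

40, 11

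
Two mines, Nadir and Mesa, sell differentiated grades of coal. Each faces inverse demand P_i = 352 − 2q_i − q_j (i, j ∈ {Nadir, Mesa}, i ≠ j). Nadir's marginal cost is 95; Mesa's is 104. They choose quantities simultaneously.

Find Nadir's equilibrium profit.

Mine Nadir's profit: π = q_{Nadir}(352 − 2q_{Nadir} − q_{Mesa}) − 95q_{Nadir}.
∂π/∂q_{Nadir} = 257 − 4q_{Nadir} − q_{Mesa} = 0 ⇒ q_{Nadir} = 64.25 − 0.25q_{Mesa}.
Similarly q_{Mesa} = 62 − 0.25q_{Nadir}.
Solving the two reaction functions simultaneously: (1 − (−0.25)(−0.25))q_{Nadir} = 64.25 − 0.25·62, so 0.9375q_{Nadir} = 48.75 and q_{Nadir} = 52.
Then q_{Mesa} = 62 − 0.25·52 = 49.
P_{Nadir} = 352 − 2·52 − 49 = 199.
Profit = (199 − 95)·52 = 5408.

5408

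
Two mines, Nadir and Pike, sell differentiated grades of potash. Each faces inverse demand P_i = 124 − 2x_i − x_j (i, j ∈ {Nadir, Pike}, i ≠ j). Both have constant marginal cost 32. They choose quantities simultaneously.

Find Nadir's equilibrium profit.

Mine Nadir's profit: π = x_{Nadir}(124 − 2x_{Nadir} − x_{Pike}) − 32x_{Nadir}.
∂π/∂x_{Nadir} = 92 − 4x_{Nadir} − x_{Pike} = 0 ⇒ x_{Nadir} = 23 − 0.25x_{Pike}.
The game is symmetric, so in equilibrium x_{Pike} = x_{Nadir}: the reaction function gives 1.25x_{Nadir} = 23, hence x_{Nadir} = 18.4.
P_{Nadir} = 124 − 2·18.4 − 18.4 = 68.8.
Profit = (68.8 − 32)·18.4 = 677.12.

677.12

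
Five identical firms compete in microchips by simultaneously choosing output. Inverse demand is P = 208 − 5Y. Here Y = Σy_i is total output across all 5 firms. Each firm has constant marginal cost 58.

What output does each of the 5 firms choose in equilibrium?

A representative firm's profit is π_i = y_i(208 − 5Y) − 58y_i, with Y = y_i + Σ_{j≠i} y_j.
First-order condition: 150 − 10y_i − 5Σ_{j≠i} y_j = 0.
In a symmetric equilibrium every firm chooses the same y, so Σ_{j≠i} y_j = 4y. The condition becomes 150 − 30y = 0, giving y = 150/30 = 5.

5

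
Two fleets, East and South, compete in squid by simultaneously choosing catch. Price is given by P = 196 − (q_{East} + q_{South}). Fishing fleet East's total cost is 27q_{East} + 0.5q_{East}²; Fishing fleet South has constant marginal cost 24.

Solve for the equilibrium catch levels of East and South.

Fishing fleet East's profit: π = q_{East}(196 − (q_{East} + q_{South})) − 27q_{East} − 0.5q_{East}².
∂π/∂q_{East} = 169 − 3q_{East} − q_{South} = 0, so q_{East} = 169/3 − (1/3)q_{South}.
For South: ∂π/∂q_{South} = 172 − 2q_{South} − q_{East} = 0 ⇒ q_{South} = 86 − 0.5q_{East}.
Substituting the second reaction function into the first: q_{East} = 169/3 − (1/3)(86 − 0.5q_{East}), which gives (5/6)q_{East} = 83/3 ⇒ q_{East} = 33.2.
Then q_{South} = 86 − 0.5·33.2 = 69.4.

33.2, 69.4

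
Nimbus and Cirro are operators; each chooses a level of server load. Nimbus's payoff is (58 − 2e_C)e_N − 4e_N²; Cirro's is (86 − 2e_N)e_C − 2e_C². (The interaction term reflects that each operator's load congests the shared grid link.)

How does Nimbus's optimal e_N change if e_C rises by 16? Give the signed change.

Expanding Nimbus's payoff: 58e_N − 2e_Ce_N − 4e_N².
∂π/∂e_N = 58 − 2e_C − 8e_N = 0, so e_N = 7.25 − 0.25e_C.
The reaction-function slope is −0.25, so a 16-unit rise in e_C moves e_N by −0.25 × 16 = −4. Nimbus's best response falls — the actions are strategic substitutes.

-4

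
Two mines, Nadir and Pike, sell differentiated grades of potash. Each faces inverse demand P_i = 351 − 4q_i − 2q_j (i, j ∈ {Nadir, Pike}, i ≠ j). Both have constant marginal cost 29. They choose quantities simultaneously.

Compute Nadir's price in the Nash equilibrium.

Mine Nadir's profit: π = q_{Nadir}(351 − 4q_{Nadir} − 2q_{Pike}) − 29q_{Nadir}.
∂π/∂q_{Nadir} = 322 − 8q_{Nadir} − 2q_{Pike} = 0 ⇒ q_{Nadir} = 40.25 − 0.25q_{Pike}.
Setting q_{Nadir} = q_{Pike} in the reaction function: q_{Nadir} = 40.25 − 0.25q_{Nadir}, so q_{Nadir} = 40.25 / 1.25 = 32.2.
P_{Nadir} = 351 − 4·32.2 − 2·32.2 = 157.8.

157.8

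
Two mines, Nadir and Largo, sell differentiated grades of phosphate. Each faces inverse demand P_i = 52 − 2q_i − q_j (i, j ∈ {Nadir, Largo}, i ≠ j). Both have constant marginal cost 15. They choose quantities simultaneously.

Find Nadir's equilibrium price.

Mine Nadir's profit: π = q_{Nadir}(52 − 2q_{Nadir} − q_{Largo}) − 15q_{Nadir}.
∂π/∂q_{Nadir} = 37 − 4q_{Nadir} − q_{Largo} = 0 ⇒ q_{Nadir} = 9.25 − 0.25q_{Largo}.
The game is symmetric, so in equilibrium q_{Largo} = q_{Nadir}: the reaction function gives 1.25q_{Nadir} = 9.25, hence q_{Nadir} = 7.4.
P_{Nadir} = 52 − 2·7.4 − 7.4 = 29.8.

29.8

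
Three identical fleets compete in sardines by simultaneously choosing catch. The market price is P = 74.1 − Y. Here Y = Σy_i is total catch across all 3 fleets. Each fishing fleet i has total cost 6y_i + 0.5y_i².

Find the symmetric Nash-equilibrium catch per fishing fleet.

A representative fishing fleet's profit is π_i = y_i(74.1 − Y) − 6y_i − 0.5y_i², with Y = y_i + Σ_{j≠i} y_j.
First-order condition: 68.1 − 3y_i − Σ_{j≠i} y_j = 0.
In a symmetric equilibrium every fishing fleet chooses the same y, so Σ_{j≠i} y_j = 2y. The condition becomes 68.1 − 5y = 0, giving y = 68.1/5 = 13.62.

13.62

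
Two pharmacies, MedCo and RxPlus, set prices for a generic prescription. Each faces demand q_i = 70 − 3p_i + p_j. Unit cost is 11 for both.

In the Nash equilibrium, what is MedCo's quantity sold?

MedCo's profit: π = (p_{MedCo} − 11)(70 − 3p_{MedCo} + p_{RxPlus}).
∂π/∂p_{MedCo} = 103 − 6p_{MedCo} + p_{RxPlus} = 0 ⇒ p_{MedCo} = 103/6 + (1/6)p_{RxPlus}.
By symmetry p_{RxPlus} = p_{MedCo}; substituting into the reaction function, (5/6)p_{MedCo} = 103/6 and p_{MedCo} = 20.6.
q_{MedCo} = 70 − 3·20.6 + 20.6 = 28.8.

28.8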